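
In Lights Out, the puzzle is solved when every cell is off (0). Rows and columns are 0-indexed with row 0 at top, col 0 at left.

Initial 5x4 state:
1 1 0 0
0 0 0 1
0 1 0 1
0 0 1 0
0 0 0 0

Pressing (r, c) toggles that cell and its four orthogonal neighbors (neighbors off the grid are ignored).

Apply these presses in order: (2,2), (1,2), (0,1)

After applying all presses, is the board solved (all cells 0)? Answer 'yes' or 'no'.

After press 1 at (2,2):
1 1 0 0
0 0 1 1
0 0 1 0
0 0 0 0
0 0 0 0

After press 2 at (1,2):
1 1 1 0
0 1 0 0
0 0 0 0
0 0 0 0
0 0 0 0

After press 3 at (0,1):
0 0 0 0
0 0 0 0
0 0 0 0
0 0 0 0
0 0 0 0

Lights still on: 0

Answer: yes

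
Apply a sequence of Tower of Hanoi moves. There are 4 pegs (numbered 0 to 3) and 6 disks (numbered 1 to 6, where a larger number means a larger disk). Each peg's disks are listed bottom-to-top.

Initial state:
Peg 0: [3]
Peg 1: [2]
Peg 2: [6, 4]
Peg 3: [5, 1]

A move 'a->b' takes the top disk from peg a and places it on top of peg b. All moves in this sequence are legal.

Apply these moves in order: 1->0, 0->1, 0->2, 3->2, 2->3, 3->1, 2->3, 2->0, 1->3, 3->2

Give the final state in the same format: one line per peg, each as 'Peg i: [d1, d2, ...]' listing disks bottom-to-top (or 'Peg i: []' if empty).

Answer: Peg 0: [4]
Peg 1: [2]
Peg 2: [6, 1]
Peg 3: [5, 3]

Derivation:
After move 1 (1->0):
Peg 0: [3, 2]
Peg 1: []
Peg 2: [6, 4]
Peg 3: [5, 1]

After move 2 (0->1):
Peg 0: [3]
Peg 1: [2]
Peg 2: [6, 4]
Peg 3: [5, 1]

After move 3 (0->2):
Peg 0: []
Peg 1: [2]
Peg 2: [6, 4, 3]
Peg 3: [5, 1]

After move 4 (3->2):
Peg 0: []
Peg 1: [2]
Peg 2: [6, 4, 3, 1]
Peg 3: [5]

After move 5 (2->3):
Peg 0: []
Peg 1: [2]
Peg 2: [6, 4, 3]
Peg 3: [5, 1]

After move 6 (3->1):
Peg 0: []
Peg 1: [2, 1]
Peg 2: [6, 4, 3]
Peg 3: [5]

After move 7 (2->3):
Peg 0: []
Peg 1: [2, 1]
Peg 2: [6, 4]
Peg 3: [5, 3]

After move 8 (2->0):
Peg 0: [4]
Peg 1: [2, 1]
Peg 2: [6]
Peg 3: [5, 3]

After move 9 (1->3):
Peg 0: [4]
Peg 1: [2]
Peg 2: [6]
Peg 3: [5, 3, 1]

After move 10 (3->2):
Peg 0: [4]
Peg 1: [2]
Peg 2: [6, 1]
Peg 3: [5, 3]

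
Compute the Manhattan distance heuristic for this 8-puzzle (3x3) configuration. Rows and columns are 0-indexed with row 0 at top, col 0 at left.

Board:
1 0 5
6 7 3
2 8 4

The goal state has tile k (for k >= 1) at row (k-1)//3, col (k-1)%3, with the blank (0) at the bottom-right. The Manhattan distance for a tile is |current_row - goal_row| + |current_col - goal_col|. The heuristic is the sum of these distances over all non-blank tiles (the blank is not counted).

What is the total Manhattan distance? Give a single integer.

Answer: 13

Derivation:
Tile 1: at (0,0), goal (0,0), distance |0-0|+|0-0| = 0
Tile 5: at (0,2), goal (1,1), distance |0-1|+|2-1| = 2
Tile 6: at (1,0), goal (1,2), distance |1-1|+|0-2| = 2
Tile 7: at (1,1), goal (2,0), distance |1-2|+|1-0| = 2
Tile 3: at (1,2), goal (0,2), distance |1-0|+|2-2| = 1
Tile 2: at (2,0), goal (0,1), distance |2-0|+|0-1| = 3
Tile 8: at (2,1), goal (2,1), distance |2-2|+|1-1| = 0
Tile 4: at (2,2), goal (1,0), distance |2-1|+|2-0| = 3
Sum: 0 + 2 + 2 + 2 + 1 + 3 + 0 + 3 = 13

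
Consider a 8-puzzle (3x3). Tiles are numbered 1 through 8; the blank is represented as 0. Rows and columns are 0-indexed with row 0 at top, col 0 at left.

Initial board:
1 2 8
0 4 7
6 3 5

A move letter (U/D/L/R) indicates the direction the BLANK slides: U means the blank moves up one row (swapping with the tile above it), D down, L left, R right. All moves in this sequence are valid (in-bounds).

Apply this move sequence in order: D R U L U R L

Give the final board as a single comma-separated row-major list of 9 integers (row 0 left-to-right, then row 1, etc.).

Answer: 0, 2, 8, 1, 6, 7, 3, 4, 5

Derivation:
After move 1 (D):
1 2 8
6 4 7
0 3 5

After move 2 (R):
1 2 8
6 4 7
3 0 5

After move 3 (U):
1 2 8
6 0 7
3 4 5

After move 4 (L):
1 2 8
0 6 7
3 4 5

After move 5 (U):
0 2 8
1 6 7
3 4 5

After move 6 (R):
2 0 8
1 6 7
3 4 5

After move 7 (L):
0 2 8
1 6 7
3 4 5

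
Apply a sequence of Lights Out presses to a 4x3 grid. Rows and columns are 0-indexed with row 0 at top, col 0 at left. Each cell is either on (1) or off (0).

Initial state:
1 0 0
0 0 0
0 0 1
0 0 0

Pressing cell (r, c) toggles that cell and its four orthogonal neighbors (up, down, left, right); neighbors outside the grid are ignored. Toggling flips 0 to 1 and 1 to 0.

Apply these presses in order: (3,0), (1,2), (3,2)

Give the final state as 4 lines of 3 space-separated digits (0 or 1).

Answer: 1 0 1
0 1 1
1 0 1
1 0 1

Derivation:
After press 1 at (3,0):
1 0 0
0 0 0
1 0 1
1 1 0

After press 2 at (1,2):
1 0 1
0 1 1
1 0 0
1 1 0

After press 3 at (3,2):
1 0 1
0 1 1
1 0 1
1 0 1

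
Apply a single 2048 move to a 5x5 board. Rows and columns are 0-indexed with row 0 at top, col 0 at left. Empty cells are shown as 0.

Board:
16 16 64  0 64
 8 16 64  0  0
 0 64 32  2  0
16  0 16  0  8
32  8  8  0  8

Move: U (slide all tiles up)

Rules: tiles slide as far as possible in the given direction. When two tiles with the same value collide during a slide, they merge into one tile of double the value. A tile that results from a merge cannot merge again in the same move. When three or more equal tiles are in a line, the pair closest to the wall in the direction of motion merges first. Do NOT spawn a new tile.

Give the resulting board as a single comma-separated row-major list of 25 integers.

Slide up:
col 0: [16, 8, 0, 16, 32] -> [16, 8, 16, 32, 0]
col 1: [16, 16, 64, 0, 8] -> [32, 64, 8, 0, 0]
col 2: [64, 64, 32, 16, 8] -> [128, 32, 16, 8, 0]
col 3: [0, 0, 2, 0, 0] -> [2, 0, 0, 0, 0]
col 4: [64, 0, 0, 8, 8] -> [64, 16, 0, 0, 0]

Answer: 16, 32, 128, 2, 64, 8, 64, 32, 0, 16, 16, 8, 16, 0, 0, 32, 0, 8, 0, 0, 0, 0, 0, 0, 0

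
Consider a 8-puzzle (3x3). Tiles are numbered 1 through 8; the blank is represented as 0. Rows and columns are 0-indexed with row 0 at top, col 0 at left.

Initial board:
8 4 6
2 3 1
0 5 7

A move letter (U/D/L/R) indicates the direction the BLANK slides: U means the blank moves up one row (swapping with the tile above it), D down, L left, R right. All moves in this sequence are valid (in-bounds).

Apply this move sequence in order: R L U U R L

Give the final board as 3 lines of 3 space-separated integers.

After move 1 (R):
8 4 6
2 3 1
5 0 7

After move 2 (L):
8 4 6
2 3 1
0 5 7

After move 3 (U):
8 4 6
0 3 1
2 5 7

After move 4 (U):
0 4 6
8 3 1
2 5 7

After move 5 (R):
4 0 6
8 3 1
2 5 7

After move 6 (L):
0 4 6
8 3 1
2 5 7

Answer: 0 4 6
8 3 1
2 5 7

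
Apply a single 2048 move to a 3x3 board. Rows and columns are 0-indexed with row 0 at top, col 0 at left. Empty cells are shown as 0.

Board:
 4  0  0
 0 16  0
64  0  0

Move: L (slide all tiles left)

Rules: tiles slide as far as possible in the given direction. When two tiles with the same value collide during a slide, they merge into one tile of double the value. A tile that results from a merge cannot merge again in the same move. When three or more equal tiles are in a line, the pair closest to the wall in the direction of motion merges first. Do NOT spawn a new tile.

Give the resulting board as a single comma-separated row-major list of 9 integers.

Answer: 4, 0, 0, 16, 0, 0, 64, 0, 0

Derivation:
Slide left:
row 0: [4, 0, 0] -> [4, 0, 0]
row 1: [0, 16, 0] -> [16, 0, 0]
row 2: [64, 0, 0] -> [64, 0, 0]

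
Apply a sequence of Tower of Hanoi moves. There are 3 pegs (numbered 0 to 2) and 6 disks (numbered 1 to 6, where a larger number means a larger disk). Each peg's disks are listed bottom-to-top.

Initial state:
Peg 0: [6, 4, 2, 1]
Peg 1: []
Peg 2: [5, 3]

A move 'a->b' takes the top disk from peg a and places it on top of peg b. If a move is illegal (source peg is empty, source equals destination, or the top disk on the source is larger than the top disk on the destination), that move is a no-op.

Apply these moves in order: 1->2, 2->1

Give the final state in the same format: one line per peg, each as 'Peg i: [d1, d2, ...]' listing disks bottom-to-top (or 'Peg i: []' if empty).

Answer: Peg 0: [6, 4, 2, 1]
Peg 1: [3]
Peg 2: [5]

Derivation:
After move 1 (1->2):
Peg 0: [6, 4, 2, 1]
Peg 1: []
Peg 2: [5, 3]

After move 2 (2->1):
Peg 0: [6, 4, 2, 1]
Peg 1: [3]
Peg 2: [5]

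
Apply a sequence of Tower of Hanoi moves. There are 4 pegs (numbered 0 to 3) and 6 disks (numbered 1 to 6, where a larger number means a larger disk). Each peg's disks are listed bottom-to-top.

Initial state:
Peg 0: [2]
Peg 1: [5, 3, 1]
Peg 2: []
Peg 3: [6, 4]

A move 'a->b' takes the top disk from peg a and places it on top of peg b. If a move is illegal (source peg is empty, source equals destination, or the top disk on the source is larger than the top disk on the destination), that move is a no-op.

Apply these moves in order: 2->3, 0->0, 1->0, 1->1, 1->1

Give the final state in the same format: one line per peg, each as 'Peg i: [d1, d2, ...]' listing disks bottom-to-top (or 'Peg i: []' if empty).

After move 1 (2->3):
Peg 0: [2]
Peg 1: [5, 3, 1]
Peg 2: []
Peg 3: [6, 4]

After move 2 (0->0):
Peg 0: [2]
Peg 1: [5, 3, 1]
Peg 2: []
Peg 3: [6, 4]

After move 3 (1->0):
Peg 0: [2, 1]
Peg 1: [5, 3]
Peg 2: []
Peg 3: [6, 4]

After move 4 (1->1):
Peg 0: [2, 1]
Peg 1: [5, 3]
Peg 2: []
Peg 3: [6, 4]

After move 5 (1->1):
Peg 0: [2, 1]
Peg 1: [5, 3]
Peg 2: []
Peg 3: [6, 4]

Answer: Peg 0: [2, 1]
Peg 1: [5, 3]
Peg 2: []
Peg 3: [6, 4]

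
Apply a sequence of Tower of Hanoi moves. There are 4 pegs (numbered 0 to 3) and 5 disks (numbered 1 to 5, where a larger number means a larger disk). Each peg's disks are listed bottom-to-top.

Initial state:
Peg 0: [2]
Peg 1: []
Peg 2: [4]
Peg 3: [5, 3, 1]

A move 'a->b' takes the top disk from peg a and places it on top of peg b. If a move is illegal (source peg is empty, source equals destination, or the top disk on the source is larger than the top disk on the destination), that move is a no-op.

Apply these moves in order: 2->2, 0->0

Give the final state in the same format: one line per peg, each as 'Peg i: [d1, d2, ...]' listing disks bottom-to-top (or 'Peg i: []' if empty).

After move 1 (2->2):
Peg 0: [2]
Peg 1: []
Peg 2: [4]
Peg 3: [5, 3, 1]

After move 2 (0->0):
Peg 0: [2]
Peg 1: []
Peg 2: [4]
Peg 3: [5, 3, 1]

Answer: Peg 0: [2]
Peg 1: []
Peg 2: [4]
Peg 3: [5, 3, 1]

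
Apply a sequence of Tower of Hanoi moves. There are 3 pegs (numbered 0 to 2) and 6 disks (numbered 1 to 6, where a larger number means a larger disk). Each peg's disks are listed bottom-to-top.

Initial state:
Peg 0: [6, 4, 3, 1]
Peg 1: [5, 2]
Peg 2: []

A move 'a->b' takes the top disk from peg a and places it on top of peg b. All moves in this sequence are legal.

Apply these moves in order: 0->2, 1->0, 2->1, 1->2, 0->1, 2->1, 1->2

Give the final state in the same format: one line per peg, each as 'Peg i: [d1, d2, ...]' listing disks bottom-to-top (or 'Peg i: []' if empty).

Answer: Peg 0: [6, 4, 3]
Peg 1: [5, 2]
Peg 2: [1]

Derivation:
After move 1 (0->2):
Peg 0: [6, 4, 3]
Peg 1: [5, 2]
Peg 2: [1]

After move 2 (1->0):
Peg 0: [6, 4, 3, 2]
Peg 1: [5]
Peg 2: [1]

After move 3 (2->1):
Peg 0: [6, 4, 3, 2]
Peg 1: [5, 1]
Peg 2: []

After move 4 (1->2):
Peg 0: [6, 4, 3, 2]
Peg 1: [5]
Peg 2: [1]

After move 5 (0->1):
Peg 0: [6, 4, 3]
Peg 1: [5, 2]
Peg 2: [1]

After move 6 (2->1):
Peg 0: [6, 4, 3]
Peg 1: [5, 2, 1]
Peg 2: []

After move 7 (1->2):
Peg 0: [6, 4, 3]
Peg 1: [5, 2]
Peg 2: [1]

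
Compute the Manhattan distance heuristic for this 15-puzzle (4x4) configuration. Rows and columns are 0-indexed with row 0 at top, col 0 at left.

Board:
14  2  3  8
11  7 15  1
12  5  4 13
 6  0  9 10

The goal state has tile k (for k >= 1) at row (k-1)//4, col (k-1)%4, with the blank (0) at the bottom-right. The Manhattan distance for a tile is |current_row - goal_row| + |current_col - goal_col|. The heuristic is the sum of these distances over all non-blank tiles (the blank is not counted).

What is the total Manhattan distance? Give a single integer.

Tile 14: (0,0)->(3,1) = 4
Tile 2: (0,1)->(0,1) = 0
Tile 3: (0,2)->(0,2) = 0
Tile 8: (0,3)->(1,3) = 1
Tile 11: (1,0)->(2,2) = 3
Tile 7: (1,1)->(1,2) = 1
Tile 15: (1,2)->(3,2) = 2
Tile 1: (1,3)->(0,0) = 4
Tile 12: (2,0)->(2,3) = 3
Tile 5: (2,1)->(1,0) = 2
Tile 4: (2,2)->(0,3) = 3
Tile 13: (2,3)->(3,0) = 4
Tile 6: (3,0)->(1,1) = 3
Tile 9: (3,2)->(2,0) = 3
Tile 10: (3,3)->(2,1) = 3
Sum: 4 + 0 + 0 + 1 + 3 + 1 + 2 + 4 + 3 + 2 + 3 + 4 + 3 + 3 + 3 = 36

Answer: 36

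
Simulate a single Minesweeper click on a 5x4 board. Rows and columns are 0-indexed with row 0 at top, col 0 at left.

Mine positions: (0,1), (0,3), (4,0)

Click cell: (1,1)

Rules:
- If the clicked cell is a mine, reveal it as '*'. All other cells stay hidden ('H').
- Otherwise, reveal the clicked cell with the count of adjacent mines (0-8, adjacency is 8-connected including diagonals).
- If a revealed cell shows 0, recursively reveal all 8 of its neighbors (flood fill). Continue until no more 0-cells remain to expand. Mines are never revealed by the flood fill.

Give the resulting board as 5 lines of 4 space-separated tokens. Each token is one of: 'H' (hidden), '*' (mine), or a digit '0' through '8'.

H H H H
H 1 H H
H H H H
H H H H
H H H H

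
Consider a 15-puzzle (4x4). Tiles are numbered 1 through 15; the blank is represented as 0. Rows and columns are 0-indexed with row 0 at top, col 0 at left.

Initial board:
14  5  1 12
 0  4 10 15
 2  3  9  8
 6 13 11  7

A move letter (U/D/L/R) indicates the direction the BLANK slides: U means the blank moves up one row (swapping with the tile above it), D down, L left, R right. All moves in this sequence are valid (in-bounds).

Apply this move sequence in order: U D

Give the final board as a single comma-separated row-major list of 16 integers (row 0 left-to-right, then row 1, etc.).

After move 1 (U):
 0  5  1 12
14  4 10 15
 2  3  9  8
 6 13 11  7

After move 2 (D):
14  5  1 12
 0  4 10 15
 2  3  9  8
 6 13 11  7

Answer: 14, 5, 1, 12, 0, 4, 10, 15, 2, 3, 9, 8, 6, 13, 11, 7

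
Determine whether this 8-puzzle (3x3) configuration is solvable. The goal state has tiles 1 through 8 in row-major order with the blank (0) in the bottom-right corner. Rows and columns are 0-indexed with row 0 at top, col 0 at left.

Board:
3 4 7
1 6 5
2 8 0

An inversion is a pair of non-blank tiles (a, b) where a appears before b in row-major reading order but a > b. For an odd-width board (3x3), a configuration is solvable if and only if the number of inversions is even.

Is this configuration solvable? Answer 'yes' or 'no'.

Answer: no

Derivation:
Inversions (pairs i<j in row-major order where tile[i] > tile[j] > 0): 11
11 is odd, so the puzzle is not solvable.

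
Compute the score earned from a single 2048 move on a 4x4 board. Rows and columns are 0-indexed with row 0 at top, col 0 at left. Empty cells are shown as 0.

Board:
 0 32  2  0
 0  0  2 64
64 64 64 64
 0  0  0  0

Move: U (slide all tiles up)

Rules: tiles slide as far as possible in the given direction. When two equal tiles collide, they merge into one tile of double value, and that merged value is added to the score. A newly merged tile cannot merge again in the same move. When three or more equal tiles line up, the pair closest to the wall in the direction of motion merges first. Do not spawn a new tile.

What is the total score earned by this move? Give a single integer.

Answer: 132

Derivation:
Slide up:
col 0: [0, 0, 64, 0] -> [64, 0, 0, 0]  score +0 (running 0)
col 1: [32, 0, 64, 0] -> [32, 64, 0, 0]  score +0 (running 0)
col 2: [2, 2, 64, 0] -> [4, 64, 0, 0]  score +4 (running 4)
col 3: [0, 64, 64, 0] -> [128, 0, 0, 0]  score +128 (running 132)
Board after move:
 64  32   4 128
  0  64  64   0
  0   0   0   0
  0   0   0   0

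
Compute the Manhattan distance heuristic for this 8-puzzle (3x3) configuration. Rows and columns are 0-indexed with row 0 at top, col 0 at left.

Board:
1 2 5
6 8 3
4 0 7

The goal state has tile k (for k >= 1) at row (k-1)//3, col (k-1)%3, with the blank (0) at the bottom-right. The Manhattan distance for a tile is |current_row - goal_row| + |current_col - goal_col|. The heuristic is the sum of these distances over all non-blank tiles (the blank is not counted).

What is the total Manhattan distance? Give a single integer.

Tile 1: (0,0)->(0,0) = 0
Tile 2: (0,1)->(0,1) = 0
Tile 5: (0,2)->(1,1) = 2
Tile 6: (1,0)->(1,2) = 2
Tile 8: (1,1)->(2,1) = 1
Tile 3: (1,2)->(0,2) = 1
Tile 4: (2,0)->(1,0) = 1
Tile 7: (2,2)->(2,0) = 2
Sum: 0 + 0 + 2 + 2 + 1 + 1 + 1 + 2 = 9

Answer: 9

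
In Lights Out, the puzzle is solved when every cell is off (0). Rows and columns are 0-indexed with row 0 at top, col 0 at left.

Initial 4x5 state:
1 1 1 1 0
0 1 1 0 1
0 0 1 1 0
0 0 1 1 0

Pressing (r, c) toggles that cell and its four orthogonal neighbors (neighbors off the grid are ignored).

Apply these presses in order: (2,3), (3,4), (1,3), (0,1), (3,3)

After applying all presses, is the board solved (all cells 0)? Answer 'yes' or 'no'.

Answer: yes

Derivation:
After press 1 at (2,3):
1 1 1 1 0
0 1 1 1 1
0 0 0 0 1
0 0 1 0 0

After press 2 at (3,4):
1 1 1 1 0
0 1 1 1 1
0 0 0 0 0
0 0 1 1 1

After press 3 at (1,3):
1 1 1 0 0
0 1 0 0 0
0 0 0 1 0
0 0 1 1 1

After press 4 at (0,1):
0 0 0 0 0
0 0 0 0 0
0 0 0 1 0
0 0 1 1 1

After press 5 at (3,3):
0 0 0 0 0
0 0 0 0 0
0 0 0 0 0
0 0 0 0 0

Lights still on: 0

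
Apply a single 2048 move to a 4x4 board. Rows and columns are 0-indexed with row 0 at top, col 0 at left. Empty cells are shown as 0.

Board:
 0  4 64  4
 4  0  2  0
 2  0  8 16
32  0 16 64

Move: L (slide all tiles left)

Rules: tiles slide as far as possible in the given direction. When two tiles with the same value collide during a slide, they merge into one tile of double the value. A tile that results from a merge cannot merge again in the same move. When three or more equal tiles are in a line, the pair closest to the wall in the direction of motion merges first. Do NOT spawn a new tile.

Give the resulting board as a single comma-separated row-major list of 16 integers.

Slide left:
row 0: [0, 4, 64, 4] -> [4, 64, 4, 0]
row 1: [4, 0, 2, 0] -> [4, 2, 0, 0]
row 2: [2, 0, 8, 16] -> [2, 8, 16, 0]
row 3: [32, 0, 16, 64] -> [32, 16, 64, 0]

Answer: 4, 64, 4, 0, 4, 2, 0, 0, 2, 8, 16, 0, 32, 16, 64, 0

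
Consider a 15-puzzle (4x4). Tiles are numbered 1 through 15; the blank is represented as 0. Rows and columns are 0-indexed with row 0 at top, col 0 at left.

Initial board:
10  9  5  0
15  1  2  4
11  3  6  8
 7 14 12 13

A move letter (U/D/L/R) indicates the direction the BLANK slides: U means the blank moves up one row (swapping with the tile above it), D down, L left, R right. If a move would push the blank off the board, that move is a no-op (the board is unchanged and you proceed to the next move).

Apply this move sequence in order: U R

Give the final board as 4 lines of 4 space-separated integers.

After move 1 (U):
10  9  5  0
15  1  2  4
11  3  6  8
 7 14 12 13

After move 2 (R):
10  9  5  0
15  1  2  4
11  3  6  8
 7 14 12 13

Answer: 10  9  5  0
15  1  2  4
11  3  6  8
 7 14 12 13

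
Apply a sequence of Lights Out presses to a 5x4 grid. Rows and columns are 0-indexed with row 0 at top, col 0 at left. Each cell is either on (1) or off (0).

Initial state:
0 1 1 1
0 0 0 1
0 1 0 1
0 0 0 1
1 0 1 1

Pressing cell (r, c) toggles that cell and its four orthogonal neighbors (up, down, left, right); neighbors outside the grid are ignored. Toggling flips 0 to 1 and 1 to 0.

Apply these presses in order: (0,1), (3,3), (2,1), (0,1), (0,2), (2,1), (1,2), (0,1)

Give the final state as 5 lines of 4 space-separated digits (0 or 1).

Answer: 1 1 0 0
0 0 0 0
0 1 1 0
0 0 1 0
1 0 1 0

Derivation:
After press 1 at (0,1):
1 0 0 1
0 1 0 1
0 1 0 1
0 0 0 1
1 0 1 1

After press 2 at (3,3):
1 0 0 1
0 1 0 1
0 1 0 0
0 0 1 0
1 0 1 0

After press 3 at (2,1):
1 0 0 1
0 0 0 1
1 0 1 0
0 1 1 0
1 0 1 0

After press 4 at (0,1):
0 1 1 1
0 1 0 1
1 0 1 0
0 1 1 0
1 0 1 0

After press 5 at (0,2):
0 0 0 0
0 1 1 1
1 0 1 0
0 1 1 0
1 0 1 0

After press 6 at (2,1):
0 0 0 0
0 0 1 1
0 1 0 0
0 0 1 0
1 0 1 0

After press 7 at (1,2):
0 0 1 0
0 1 0 0
0 1 1 0
0 0 1 0
1 0 1 0

After press 8 at (0,1):
1 1 0 0
0 0 0 0
0 1 1 0
0 0 1 0
1 0 1 0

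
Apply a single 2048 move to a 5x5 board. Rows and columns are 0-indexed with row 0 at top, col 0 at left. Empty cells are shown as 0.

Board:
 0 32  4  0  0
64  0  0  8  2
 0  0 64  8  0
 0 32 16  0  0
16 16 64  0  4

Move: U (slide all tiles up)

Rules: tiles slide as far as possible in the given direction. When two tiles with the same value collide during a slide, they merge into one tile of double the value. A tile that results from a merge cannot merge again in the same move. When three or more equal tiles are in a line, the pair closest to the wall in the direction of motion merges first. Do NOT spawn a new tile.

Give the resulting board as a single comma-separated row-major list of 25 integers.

Answer: 64, 64, 4, 16, 2, 16, 16, 64, 0, 4, 0, 0, 16, 0, 0, 0, 0, 64, 0, 0, 0, 0, 0, 0, 0

Derivation:
Slide up:
col 0: [0, 64, 0, 0, 16] -> [64, 16, 0, 0, 0]
col 1: [32, 0, 0, 32, 16] -> [64, 16, 0, 0, 0]
col 2: [4, 0, 64, 16, 64] -> [4, 64, 16, 64, 0]
col 3: [0, 8, 8, 0, 0] -> [16, 0, 0, 0, 0]
col 4: [0, 2, 0, 0, 4] -> [2, 4, 0, 0, 0]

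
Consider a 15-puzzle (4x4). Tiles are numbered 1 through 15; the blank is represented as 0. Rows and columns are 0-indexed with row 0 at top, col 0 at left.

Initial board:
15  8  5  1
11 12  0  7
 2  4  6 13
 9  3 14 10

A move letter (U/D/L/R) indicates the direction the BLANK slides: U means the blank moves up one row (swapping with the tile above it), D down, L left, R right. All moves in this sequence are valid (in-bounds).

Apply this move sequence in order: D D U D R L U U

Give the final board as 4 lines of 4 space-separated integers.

After move 1 (D):
15  8  5  1
11 12  6  7
 2  4  0 13
 9  3 14 10

After move 2 (D):
15  8  5  1
11 12  6  7
 2  4 14 13
 9  3  0 10

After move 3 (U):
15  8  5  1
11 12  6  7
 2  4  0 13
 9  3 14 10

After move 4 (D):
15  8  5  1
11 12  6  7
 2  4 14 13
 9  3  0 10

After move 5 (R):
15  8  5  1
11 12  6  7
 2  4 14 13
 9  3 10  0

After move 6 (L):
15  8  5  1
11 12  6  7
 2  4 14 13
 9  3  0 10

After move 7 (U):
15  8  5  1
11 12  6  7
 2  4  0 13
 9  3 14 10

After move 8 (U):
15  8  5  1
11 12  0  7
 2  4  6 13
 9  3 14 10

Answer: 15  8  5  1
11 12  0  7
 2  4  6 13
 9  3 14 10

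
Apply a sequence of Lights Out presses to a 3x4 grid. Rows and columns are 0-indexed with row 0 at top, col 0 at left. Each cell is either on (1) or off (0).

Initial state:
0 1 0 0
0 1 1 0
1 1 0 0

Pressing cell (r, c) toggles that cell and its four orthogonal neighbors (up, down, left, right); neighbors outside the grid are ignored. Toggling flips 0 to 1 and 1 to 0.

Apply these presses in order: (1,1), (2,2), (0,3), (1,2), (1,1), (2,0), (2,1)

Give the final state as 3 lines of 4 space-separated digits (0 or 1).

After press 1 at (1,1):
0 0 0 0
1 0 0 0
1 0 0 0

After press 2 at (2,2):
0 0 0 0
1 0 1 0
1 1 1 1

After press 3 at (0,3):
0 0 1 1
1 0 1 1
1 1 1 1

After press 4 at (1,2):
0 0 0 1
1 1 0 0
1 1 0 1

After press 5 at (1,1):
0 1 0 1
0 0 1 0
1 0 0 1

After press 6 at (2,0):
0 1 0 1
1 0 1 0
0 1 0 1

After press 7 at (2,1):
0 1 0 1
1 1 1 0
1 0 1 1

Answer: 0 1 0 1
1 1 1 0
1 0 1 1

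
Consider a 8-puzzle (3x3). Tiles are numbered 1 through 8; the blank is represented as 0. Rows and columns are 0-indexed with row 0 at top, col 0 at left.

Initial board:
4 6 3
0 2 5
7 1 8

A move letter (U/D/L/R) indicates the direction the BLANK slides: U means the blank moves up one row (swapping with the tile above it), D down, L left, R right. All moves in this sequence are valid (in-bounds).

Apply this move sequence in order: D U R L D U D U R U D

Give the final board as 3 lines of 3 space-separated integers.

Answer: 4 6 3
2 0 5
7 1 8

Derivation:
After move 1 (D):
4 6 3
7 2 5
0 1 8

After move 2 (U):
4 6 3
0 2 5
7 1 8

After move 3 (R):
4 6 3
2 0 5
7 1 8

After move 4 (L):
4 6 3
0 2 5
7 1 8

After move 5 (D):
4 6 3
7 2 5
0 1 8

After move 6 (U):
4 6 3
0 2 5
7 1 8

After move 7 (D):
4 6 3
7 2 5
0 1 8

After move 8 (U):
4 6 3
0 2 5
7 1 8

After move 9 (R):
4 6 3
2 0 5
7 1 8

After move 10 (U):
4 0 3
2 6 5
7 1 8

After move 11 (D):
4 6 3
2 0 5
7 1 8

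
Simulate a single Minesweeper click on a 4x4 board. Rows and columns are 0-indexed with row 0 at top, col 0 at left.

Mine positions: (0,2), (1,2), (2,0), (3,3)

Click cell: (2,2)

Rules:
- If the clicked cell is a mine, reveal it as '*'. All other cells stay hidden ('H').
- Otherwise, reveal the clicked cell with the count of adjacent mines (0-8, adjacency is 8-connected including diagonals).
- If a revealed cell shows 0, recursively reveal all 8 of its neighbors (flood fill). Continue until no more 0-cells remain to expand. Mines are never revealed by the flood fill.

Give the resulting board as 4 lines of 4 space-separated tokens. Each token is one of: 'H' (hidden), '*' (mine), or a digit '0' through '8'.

H H H H
H H H H
H H 2 H
H H H H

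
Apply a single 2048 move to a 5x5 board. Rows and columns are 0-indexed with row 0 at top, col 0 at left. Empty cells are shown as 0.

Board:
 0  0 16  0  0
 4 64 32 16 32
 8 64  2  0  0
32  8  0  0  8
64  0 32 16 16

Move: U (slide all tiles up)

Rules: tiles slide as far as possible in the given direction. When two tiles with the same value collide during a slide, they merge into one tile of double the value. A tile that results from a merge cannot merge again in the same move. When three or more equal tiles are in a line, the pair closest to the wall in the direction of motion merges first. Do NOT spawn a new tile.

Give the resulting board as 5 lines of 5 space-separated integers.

Answer:   4 128  16  32  32
  8   8  32   0   8
 32   0   2   0  16
 64   0  32   0   0
  0   0   0   0   0

Derivation:
Slide up:
col 0: [0, 4, 8, 32, 64] -> [4, 8, 32, 64, 0]
col 1: [0, 64, 64, 8, 0] -> [128, 8, 0, 0, 0]
col 2: [16, 32, 2, 0, 32] -> [16, 32, 2, 32, 0]
col 3: [0, 16, 0, 0, 16] -> [32, 0, 0, 0, 0]
col 4: [0, 32, 0, 8, 16] -> [32, 8, 16, 0, 0]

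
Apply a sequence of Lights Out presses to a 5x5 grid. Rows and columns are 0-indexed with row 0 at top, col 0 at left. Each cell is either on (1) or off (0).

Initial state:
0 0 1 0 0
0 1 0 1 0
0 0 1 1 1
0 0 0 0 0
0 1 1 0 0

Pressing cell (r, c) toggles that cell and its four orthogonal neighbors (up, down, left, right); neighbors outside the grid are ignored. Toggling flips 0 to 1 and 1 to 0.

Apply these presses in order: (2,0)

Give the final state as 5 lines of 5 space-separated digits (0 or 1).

Answer: 0 0 1 0 0
1 1 0 1 0
1 1 1 1 1
1 0 0 0 0
0 1 1 0 0

Derivation:
After press 1 at (2,0):
0 0 1 0 0
1 1 0 1 0
1 1 1 1 1
1 0 0 0 0
0 1 1 0 0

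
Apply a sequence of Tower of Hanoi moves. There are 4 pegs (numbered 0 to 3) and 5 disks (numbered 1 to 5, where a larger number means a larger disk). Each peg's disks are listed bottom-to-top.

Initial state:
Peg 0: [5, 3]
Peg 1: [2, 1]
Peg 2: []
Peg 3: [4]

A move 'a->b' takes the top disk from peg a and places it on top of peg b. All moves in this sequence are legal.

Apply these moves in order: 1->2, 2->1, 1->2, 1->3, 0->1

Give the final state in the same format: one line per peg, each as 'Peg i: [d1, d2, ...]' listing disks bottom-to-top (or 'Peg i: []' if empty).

After move 1 (1->2):
Peg 0: [5, 3]
Peg 1: [2]
Peg 2: [1]
Peg 3: [4]

After move 2 (2->1):
Peg 0: [5, 3]
Peg 1: [2, 1]
Peg 2: []
Peg 3: [4]

After move 3 (1->2):
Peg 0: [5, 3]
Peg 1: [2]
Peg 2: [1]
Peg 3: [4]

After move 4 (1->3):
Peg 0: [5, 3]
Peg 1: []
Peg 2: [1]
Peg 3: [4, 2]

After move 5 (0->1):
Peg 0: [5]
Peg 1: [3]
Peg 2: [1]
Peg 3: [4, 2]

Answer: Peg 0: [5]
Peg 1: [3]
Peg 2: [1]
Peg 3: [4, 2]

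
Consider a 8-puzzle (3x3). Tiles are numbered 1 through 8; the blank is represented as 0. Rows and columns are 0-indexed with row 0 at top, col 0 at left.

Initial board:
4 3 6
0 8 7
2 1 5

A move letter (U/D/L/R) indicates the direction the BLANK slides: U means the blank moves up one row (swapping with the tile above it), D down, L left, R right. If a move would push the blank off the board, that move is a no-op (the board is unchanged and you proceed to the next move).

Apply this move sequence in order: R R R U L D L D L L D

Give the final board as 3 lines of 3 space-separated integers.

After move 1 (R):
4 3 6
8 0 7
2 1 5

After move 2 (R):
4 3 6
8 7 0
2 1 5

After move 3 (R):
4 3 6
8 7 0
2 1 5

After move 4 (U):
4 3 0
8 7 6
2 1 5

After move 5 (L):
4 0 3
8 7 6
2 1 5

After move 6 (D):
4 7 3
8 0 6
2 1 5

After move 7 (L):
4 7 3
0 8 6
2 1 5

After move 8 (D):
4 7 3
2 8 6
0 1 5

After move 9 (L):
4 7 3
2 8 6
0 1 5

After move 10 (L):
4 7 3
2 8 6
0 1 5

After move 11 (D):
4 7 3
2 8 6
0 1 5

Answer: 4 7 3
2 8 6
0 1 5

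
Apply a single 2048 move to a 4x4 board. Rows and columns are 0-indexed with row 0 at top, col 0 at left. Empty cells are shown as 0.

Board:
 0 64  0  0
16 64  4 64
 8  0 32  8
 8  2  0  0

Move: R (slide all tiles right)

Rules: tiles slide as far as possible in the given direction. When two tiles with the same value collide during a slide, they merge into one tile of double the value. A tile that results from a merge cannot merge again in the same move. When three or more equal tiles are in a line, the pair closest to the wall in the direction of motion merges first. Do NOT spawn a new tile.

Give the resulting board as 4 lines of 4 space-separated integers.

Answer:  0  0  0 64
16 64  4 64
 0  8 32  8
 0  0  8  2

Derivation:
Slide right:
row 0: [0, 64, 0, 0] -> [0, 0, 0, 64]
row 1: [16, 64, 4, 64] -> [16, 64, 4, 64]
row 2: [8, 0, 32, 8] -> [0, 8, 32, 8]
row 3: [8, 2, 0, 0] -> [0, 0, 8, 2]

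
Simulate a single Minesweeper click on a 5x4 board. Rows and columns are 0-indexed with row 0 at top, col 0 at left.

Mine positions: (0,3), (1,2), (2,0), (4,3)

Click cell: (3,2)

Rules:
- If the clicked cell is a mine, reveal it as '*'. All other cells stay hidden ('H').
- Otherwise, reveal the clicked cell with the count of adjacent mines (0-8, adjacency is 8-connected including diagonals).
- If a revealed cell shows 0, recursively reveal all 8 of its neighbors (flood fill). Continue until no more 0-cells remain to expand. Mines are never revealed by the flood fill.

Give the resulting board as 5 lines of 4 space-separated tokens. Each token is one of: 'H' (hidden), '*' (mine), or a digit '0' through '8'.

H H H H
H H H H
H H H H
H H 1 H
H H H H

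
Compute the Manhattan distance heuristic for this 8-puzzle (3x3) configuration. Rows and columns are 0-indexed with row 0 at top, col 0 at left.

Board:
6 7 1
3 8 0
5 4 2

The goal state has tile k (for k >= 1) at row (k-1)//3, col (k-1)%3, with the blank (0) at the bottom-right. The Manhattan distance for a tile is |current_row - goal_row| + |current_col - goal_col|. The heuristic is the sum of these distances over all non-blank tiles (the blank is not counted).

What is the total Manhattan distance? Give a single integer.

Answer: 19

Derivation:
Tile 6: at (0,0), goal (1,2), distance |0-1|+|0-2| = 3
Tile 7: at (0,1), goal (2,0), distance |0-2|+|1-0| = 3
Tile 1: at (0,2), goal (0,0), distance |0-0|+|2-0| = 2
Tile 3: at (1,0), goal (0,2), distance |1-0|+|0-2| = 3
Tile 8: at (1,1), goal (2,1), distance |1-2|+|1-1| = 1
Tile 5: at (2,0), goal (1,1), distance |2-1|+|0-1| = 2
Tile 4: at (2,1), goal (1,0), distance |2-1|+|1-0| = 2
Tile 2: at (2,2), goal (0,1), distance |2-0|+|2-1| = 3
Sum: 3 + 3 + 2 + 3 + 1 + 2 + 2 + 3 = 19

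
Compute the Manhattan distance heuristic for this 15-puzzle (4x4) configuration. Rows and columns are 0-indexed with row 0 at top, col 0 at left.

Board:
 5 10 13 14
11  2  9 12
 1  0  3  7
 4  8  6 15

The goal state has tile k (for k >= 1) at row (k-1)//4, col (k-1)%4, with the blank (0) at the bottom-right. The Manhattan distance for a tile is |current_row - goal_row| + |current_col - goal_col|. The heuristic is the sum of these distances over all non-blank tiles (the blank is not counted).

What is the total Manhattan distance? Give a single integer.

Answer: 41

Derivation:
Tile 5: (0,0)->(1,0) = 1
Tile 10: (0,1)->(2,1) = 2
Tile 13: (0,2)->(3,0) = 5
Tile 14: (0,3)->(3,1) = 5
Tile 11: (1,0)->(2,2) = 3
Tile 2: (1,1)->(0,1) = 1
Tile 9: (1,2)->(2,0) = 3
Tile 12: (1,3)->(2,3) = 1
Tile 1: (2,0)->(0,0) = 2
Tile 3: (2,2)->(0,2) = 2
Tile 7: (2,3)->(1,2) = 2
Tile 4: (3,0)->(0,3) = 6
Tile 8: (3,1)->(1,3) = 4
Tile 6: (3,2)->(1,1) = 3
Tile 15: (3,3)->(3,2) = 1
Sum: 1 + 2 + 5 + 5 + 3 + 1 + 3 + 1 + 2 + 2 + 2 + 6 + 4 + 3 + 1 = 41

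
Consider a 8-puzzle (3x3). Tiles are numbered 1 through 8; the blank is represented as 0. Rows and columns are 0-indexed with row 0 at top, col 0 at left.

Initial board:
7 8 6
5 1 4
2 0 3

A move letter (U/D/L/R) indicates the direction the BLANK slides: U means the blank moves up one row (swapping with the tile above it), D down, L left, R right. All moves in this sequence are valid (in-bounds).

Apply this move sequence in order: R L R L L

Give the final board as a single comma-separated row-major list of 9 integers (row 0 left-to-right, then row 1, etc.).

Answer: 7, 8, 6, 5, 1, 4, 0, 2, 3

Derivation:
After move 1 (R):
7 8 6
5 1 4
2 3 0

After move 2 (L):
7 8 6
5 1 4
2 0 3

After move 3 (R):
7 8 6
5 1 4
2 3 0

After move 4 (L):
7 8 6
5 1 4
2 0 3

After move 5 (L):
7 8 6
5 1 4
0 2 3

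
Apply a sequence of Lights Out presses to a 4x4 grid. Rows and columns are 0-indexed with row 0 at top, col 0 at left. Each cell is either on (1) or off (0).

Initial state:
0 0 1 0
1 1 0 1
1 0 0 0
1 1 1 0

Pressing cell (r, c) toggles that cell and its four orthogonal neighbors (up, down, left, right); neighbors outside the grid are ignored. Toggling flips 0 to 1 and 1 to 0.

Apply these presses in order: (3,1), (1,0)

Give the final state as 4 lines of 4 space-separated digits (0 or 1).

Answer: 1 0 1 0
0 0 0 1
0 1 0 0
0 0 0 0

Derivation:
After press 1 at (3,1):
0 0 1 0
1 1 0 1
1 1 0 0
0 0 0 0

After press 2 at (1,0):
1 0 1 0
0 0 0 1
0 1 0 0
0 0 0 0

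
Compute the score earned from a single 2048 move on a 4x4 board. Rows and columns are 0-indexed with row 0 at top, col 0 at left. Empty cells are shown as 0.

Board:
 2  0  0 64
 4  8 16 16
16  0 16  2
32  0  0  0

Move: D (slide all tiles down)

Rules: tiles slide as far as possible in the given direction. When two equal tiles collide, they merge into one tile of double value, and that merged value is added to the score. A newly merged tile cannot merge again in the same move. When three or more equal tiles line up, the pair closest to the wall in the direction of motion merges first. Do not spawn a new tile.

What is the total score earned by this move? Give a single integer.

Answer: 32

Derivation:
Slide down:
col 0: [2, 4, 16, 32] -> [2, 4, 16, 32]  score +0 (running 0)
col 1: [0, 8, 0, 0] -> [0, 0, 0, 8]  score +0 (running 0)
col 2: [0, 16, 16, 0] -> [0, 0, 0, 32]  score +32 (running 32)
col 3: [64, 16, 2, 0] -> [0, 64, 16, 2]  score +0 (running 32)
Board after move:
 2  0  0  0
 4  0  0 64
16  0  0 16
32  8 32  2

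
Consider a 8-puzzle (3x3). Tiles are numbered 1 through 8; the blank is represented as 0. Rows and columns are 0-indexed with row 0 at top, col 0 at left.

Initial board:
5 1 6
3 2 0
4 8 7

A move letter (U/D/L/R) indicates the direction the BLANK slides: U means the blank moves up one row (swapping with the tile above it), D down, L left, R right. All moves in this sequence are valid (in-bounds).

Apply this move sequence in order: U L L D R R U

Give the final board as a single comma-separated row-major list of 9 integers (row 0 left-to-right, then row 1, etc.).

Answer: 3, 5, 0, 2, 6, 1, 4, 8, 7

Derivation:
After move 1 (U):
5 1 0
3 2 6
4 8 7

After move 2 (L):
5 0 1
3 2 6
4 8 7

After move 3 (L):
0 5 1
3 2 6
4 8 7

After move 4 (D):
3 5 1
0 2 6
4 8 7

After move 5 (R):
3 5 1
2 0 6
4 8 7

After move 6 (R):
3 5 1
2 6 0
4 8 7

After move 7 (U):
3 5 0
2 6 1
4 8 7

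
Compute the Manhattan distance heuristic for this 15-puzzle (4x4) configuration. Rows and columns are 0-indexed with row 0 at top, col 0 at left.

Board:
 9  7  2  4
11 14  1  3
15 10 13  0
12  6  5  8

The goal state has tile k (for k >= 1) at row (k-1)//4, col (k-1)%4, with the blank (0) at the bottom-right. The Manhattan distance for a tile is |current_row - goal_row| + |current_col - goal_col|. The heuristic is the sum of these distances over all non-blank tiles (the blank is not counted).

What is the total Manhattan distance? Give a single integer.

Answer: 33

Derivation:
Tile 9: at (0,0), goal (2,0), distance |0-2|+|0-0| = 2
Tile 7: at (0,1), goal (1,2), distance |0-1|+|1-2| = 2
Tile 2: at (0,2), goal (0,1), distance |0-0|+|2-1| = 1
Tile 4: at (0,3), goal (0,3), distance |0-0|+|3-3| = 0
Tile 11: at (1,0), goal (2,2), distance |1-2|+|0-2| = 3
Tile 14: at (1,1), goal (3,1), distance |1-3|+|1-1| = 2
Tile 1: at (1,2), goal (0,0), distance |1-0|+|2-0| = 3
Tile 3: at (1,3), goal (0,2), distance |1-0|+|3-2| = 2
Tile 15: at (2,0), goal (3,2), distance |2-3|+|0-2| = 3
Tile 10: at (2,1), goal (2,1), distance |2-2|+|1-1| = 0
Tile 13: at (2,2), goal (3,0), distance |2-3|+|2-0| = 3
Tile 12: at (3,0), goal (2,3), distance |3-2|+|0-3| = 4
Tile 6: at (3,1), goal (1,1), distance |3-1|+|1-1| = 2
Tile 5: at (3,2), goal (1,0), distance |3-1|+|2-0| = 4
Tile 8: at (3,3), goal (1,3), distance |3-1|+|3-3| = 2
Sum: 2 + 2 + 1 + 0 + 3 + 2 + 3 + 2 + 3 + 0 + 3 + 4 + 2 + 4 + 2 = 33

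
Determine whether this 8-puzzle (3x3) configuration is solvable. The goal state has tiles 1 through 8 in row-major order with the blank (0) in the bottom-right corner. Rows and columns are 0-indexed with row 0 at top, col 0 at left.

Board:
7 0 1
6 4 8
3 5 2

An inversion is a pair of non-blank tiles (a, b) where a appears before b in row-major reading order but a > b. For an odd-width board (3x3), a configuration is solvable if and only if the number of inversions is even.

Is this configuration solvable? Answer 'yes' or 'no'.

Inversions (pairs i<j in row-major order where tile[i] > tile[j] > 0): 17
17 is odd, so the puzzle is not solvable.

Answer: no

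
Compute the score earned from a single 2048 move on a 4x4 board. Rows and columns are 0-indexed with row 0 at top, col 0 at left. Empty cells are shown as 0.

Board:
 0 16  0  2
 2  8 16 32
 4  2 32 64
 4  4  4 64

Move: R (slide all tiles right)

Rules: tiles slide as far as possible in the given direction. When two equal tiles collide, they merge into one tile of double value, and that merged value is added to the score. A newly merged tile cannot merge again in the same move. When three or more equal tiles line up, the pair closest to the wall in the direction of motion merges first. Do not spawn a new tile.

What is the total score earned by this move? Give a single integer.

Slide right:
row 0: [0, 16, 0, 2] -> [0, 0, 16, 2]  score +0 (running 0)
row 1: [2, 8, 16, 32] -> [2, 8, 16, 32]  score +0 (running 0)
row 2: [4, 2, 32, 64] -> [4, 2, 32, 64]  score +0 (running 0)
row 3: [4, 4, 4, 64] -> [0, 4, 8, 64]  score +8 (running 8)
Board after move:
 0  0 16  2
 2  8 16 32
 4  2 32 64
 0  4  8 64

Answer: 8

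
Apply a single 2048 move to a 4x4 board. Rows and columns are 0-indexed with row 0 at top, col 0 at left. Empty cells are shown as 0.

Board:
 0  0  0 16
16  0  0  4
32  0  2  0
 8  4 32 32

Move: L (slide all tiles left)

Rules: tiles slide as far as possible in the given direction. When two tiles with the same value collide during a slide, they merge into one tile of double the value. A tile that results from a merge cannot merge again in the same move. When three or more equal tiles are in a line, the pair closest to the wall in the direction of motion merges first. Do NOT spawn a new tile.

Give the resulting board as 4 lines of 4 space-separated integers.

Answer: 16  0  0  0
16  4  0  0
32  2  0  0
 8  4 64  0

Derivation:
Slide left:
row 0: [0, 0, 0, 16] -> [16, 0, 0, 0]
row 1: [16, 0, 0, 4] -> [16, 4, 0, 0]
row 2: [32, 0, 2, 0] -> [32, 2, 0, 0]
row 3: [8, 4, 32, 32] -> [8, 4, 64, 0]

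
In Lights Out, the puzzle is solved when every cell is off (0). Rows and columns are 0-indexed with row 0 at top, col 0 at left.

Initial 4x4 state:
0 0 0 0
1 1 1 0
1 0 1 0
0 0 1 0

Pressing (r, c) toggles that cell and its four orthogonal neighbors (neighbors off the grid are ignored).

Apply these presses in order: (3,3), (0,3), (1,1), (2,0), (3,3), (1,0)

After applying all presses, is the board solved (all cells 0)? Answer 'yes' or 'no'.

Answer: no

Derivation:
After press 1 at (3,3):
0 0 0 0
1 1 1 0
1 0 1 1
0 0 0 1

After press 2 at (0,3):
0 0 1 1
1 1 1 1
1 0 1 1
0 0 0 1

After press 3 at (1,1):
0 1 1 1
0 0 0 1
1 1 1 1
0 0 0 1

After press 4 at (2,0):
0 1 1 1
1 0 0 1
0 0 1 1
1 0 0 1

After press 5 at (3,3):
0 1 1 1
1 0 0 1
0 0 1 0
1 0 1 0

After press 6 at (1,0):
1 1 1 1
0 1 0 1
1 0 1 0
1 0 1 0

Lights still on: 10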